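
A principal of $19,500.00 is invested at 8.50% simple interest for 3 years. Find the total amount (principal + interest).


Total amount formula: A = P(1 + rt) = P + P·r·t
Interest: I = P × r × t = $19,500.00 × 0.085 × 3 = $4,972.50
A = P + I = $19,500.00 + $4,972.50 = $24,472.50

A = P + I = P(1 + rt) = $24,472.50


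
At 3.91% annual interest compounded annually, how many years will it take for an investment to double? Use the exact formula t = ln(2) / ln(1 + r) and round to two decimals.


Doubling condition: (1 + r)^t = 2
Take ln of both sides: t × ln(1 + r) = ln(2)
t = ln(2) / ln(1 + r)
t = 0.693147 / 0.038355
t = 18.07

t = ln(2) / ln(1 + r) = 18.07 years


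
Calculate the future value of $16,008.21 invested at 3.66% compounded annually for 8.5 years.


Compound interest formula: A = P(1 + r/n)^(nt)
A = $16,008.21 × (1 + 0.0366/1)^(1 × 8.5)
Growth factor: (1 + 0.0366/1)^8.5 = 1.3573606
A = $16,008.21 × 1.3573606
A = $21,728.91

A = P(1 + r/n)^(nt) = $21,728.91


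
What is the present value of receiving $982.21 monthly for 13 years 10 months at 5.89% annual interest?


Present value of an ordinary annuity: PV = PMT × (1 − (1 + r)^(−n)) / r
Monthly rate r = 0.0589/12 ≈ 0.00490833, n = 166
PV = $982.21 × (1 − (1 + 0.0589/12)^(−166)) / (0.0589/12)
PV = $982.21 × 113.354458
PV = $111,337.88

PV = PMT × (1-(1+r)^(-n))/r = $111,337.88


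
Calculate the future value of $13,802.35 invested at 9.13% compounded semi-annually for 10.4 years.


Compound interest formula: A = P(1 + r/n)^(nt)
A = $13,802.35 × (1 + 0.0913/2)^(2 × 10.4)
Growth factor: (1 + 0.0913/2)^20.8 = 2.530672
A = $13,802.35 × 2.530672
A = $34,929.22

A = P(1 + r/n)^(nt) = $34,929.22


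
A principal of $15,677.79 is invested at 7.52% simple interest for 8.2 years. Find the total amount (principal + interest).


Total amount formula: A = P(1 + rt) = P + P·r·t
Interest: I = P × r × t = $15,677.79 × 0.0752 × 8.2 = $9,667.55
A = P + I = $15,677.79 + $9,667.55 = $25,345.34

A = P + I = P(1 + rt) = $25,345.34


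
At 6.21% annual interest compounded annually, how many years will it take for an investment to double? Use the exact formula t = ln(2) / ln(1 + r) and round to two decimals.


Doubling condition: (1 + r)^t = 2
Take ln of both sides: t × ln(1 + r) = ln(2)
t = ln(2) / ln(1 + r)
t = 0.693147 / 0.060248
t = 11.50

t = ln(2) / ln(1 + r) = 11.50 years


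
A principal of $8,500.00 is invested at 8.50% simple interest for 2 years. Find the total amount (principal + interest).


Total amount formula: A = P(1 + rt) = P + P·r·t
Interest: I = P × r × t = $8,500.00 × 0.085 × 2 = $1,445.00
A = P + I = $8,500.00 + $1,445.00 = $9,945.00

A = P + I = P(1 + rt) = $9,945.00


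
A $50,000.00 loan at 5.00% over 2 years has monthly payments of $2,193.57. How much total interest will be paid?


Total paid over the life of the loan = PMT × n.
Total paid = $2,193.57 × 24 = $52,645.68
Total interest = total paid − principal = $52,645.68 − $50,000.00 = $2,645.68

Total interest = (PMT × n) - PV = $2,645.68


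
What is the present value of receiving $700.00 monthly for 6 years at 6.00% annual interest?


Present value of an ordinary annuity: PV = PMT × (1 − (1 + r)^(−n)) / r
Monthly rate r = 0.06/12 = 0.005, n = 72
PV = $700.00 × (1 − (1 + 0.06/12)^(−72)) / (0.06/12)
PV = $700.00 × 60.339514
PV = $42,237.66

PV = PMT × (1-(1+r)^(-n))/r = $42,237.66


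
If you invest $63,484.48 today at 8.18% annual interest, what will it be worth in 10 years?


Future value formula: FV = PV × (1 + r)^t
FV = $63,484.48 × (1 + 0.0818)^10
FV = $63,484.48 × 2.1951781
FV = $139,359.74

FV = PV × (1 + r)^t = $139,359.74


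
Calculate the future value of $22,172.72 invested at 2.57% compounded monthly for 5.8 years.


Compound interest formula: A = P(1 + r/n)^(nt)
A = $22,172.72 × (1 + 0.0257/12)^(12 × 5.8)
Growth factor: (1 + 0.0257/12)^69.6 = 1.1605576
A = $22,172.72 × 1.1605576
A = $25,732.72

A = P(1 + r/n)^(nt) = $25,732.72


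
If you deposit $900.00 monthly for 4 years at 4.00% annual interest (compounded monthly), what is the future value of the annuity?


Future value of an ordinary annuity: FV = PMT × ((1 + r)^n − 1) / r
Monthly rate r = 0.04/12 ≈ 0.00333333, n = 48
FV = $900.00 × ((1 + 0.04/12)^48 − 1) / (0.04/12)
FV = $900.00 × 51.959601
FV = $46,763.64

FV = PMT × ((1+r)^n - 1)/r = $46,763.64


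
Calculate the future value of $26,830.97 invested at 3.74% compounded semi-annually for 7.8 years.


Compound interest formula: A = P(1 + r/n)^(nt)
A = $26,830.97 × (1 + 0.0374/2)^(2 × 7.8)
Growth factor: (1 + 0.0374/2)^15.6 = 1.3351264
A = $26,830.97 × 1.3351264
A = $35,822.74

A = P(1 + r/n)^(nt) = $35,822.74


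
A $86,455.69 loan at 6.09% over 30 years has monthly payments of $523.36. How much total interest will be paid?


Total paid over the life of the loan = PMT × n.
Total paid = $523.36 × 360 = $188,409.60
Total interest = total paid − principal = $188,409.60 − $86,455.69 = $101,953.91

Total interest = (PMT × n) - PV = $101,953.91


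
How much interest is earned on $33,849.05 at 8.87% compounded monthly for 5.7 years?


Compound interest earned = final amount − principal.
A = P(1 + r/n)^(nt) = $33,849.05 × (1 + 0.0887/12)^(12 × 5.7) = $56,016.23
Interest = A − P = $56,016.23 − $33,849.05 = $22,167.18

Interest = A - P = $22,167.18


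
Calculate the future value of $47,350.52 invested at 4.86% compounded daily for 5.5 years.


Compound interest formula: A = P(1 + r/n)^(nt)
A = $47,350.52 × (1 + 0.0486/365)^(365 × 5.5)
Growth factor: (1 + 0.0486/365)^2007.5 = 1.306409
A = $47,350.52 × 1.306409
A = $61,859.15

A = P(1 + r/n)^(nt) = $61,859.15


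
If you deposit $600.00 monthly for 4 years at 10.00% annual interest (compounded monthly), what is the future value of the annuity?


Future value of an ordinary annuity: FV = PMT × ((1 + r)^n − 1) / r
Monthly rate r = 0.1/12 ≈ 0.00833333, n = 48
FV = $600.00 × ((1 + 0.1/12)^48 − 1) / (0.1/12)
FV = $600.00 × 58.722492
FV = $35,233.50

FV = PMT × ((1+r)^n - 1)/r = $35,233.50


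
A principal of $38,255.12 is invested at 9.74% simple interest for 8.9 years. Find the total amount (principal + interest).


Total amount formula: A = P(1 + rt) = P + P·r·t
Interest: I = P × r × t = $38,255.12 × 0.0974 × 8.9 = $33,161.83
A = P + I = $38,255.12 + $33,161.83 = $71,416.95

A = P + I = P(1 + rt) = $71,416.95


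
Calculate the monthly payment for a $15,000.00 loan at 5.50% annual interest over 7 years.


Loan payment formula: PMT = PV × r / (1 − (1 + r)^(−n))
Monthly rate r = 0.055/12 ≈ 0.00458333, n = 84 months
Denominator: 1 − (1 + 0.055/12)^(−84) = 0.318951
PMT = $15,000.00 × (0.055/12) / 0.318951
PMT = $215.55 per month

PMT = PV × r / (1-(1+r)^(-n)) = $215.55/month


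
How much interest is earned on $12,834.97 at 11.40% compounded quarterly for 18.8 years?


Compound interest earned = final amount − principal.
A = P(1 + r/n)^(nt) = $12,834.97 × (1 + 0.114/4)^(4 × 18.8) = $106,208.17
Interest = A − P = $106,208.17 − $12,834.97 = $93,373.20

Interest = A - P = $93,373.20


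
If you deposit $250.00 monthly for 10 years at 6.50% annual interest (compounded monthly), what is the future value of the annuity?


Future value of an ordinary annuity: FV = PMT × ((1 + r)^n − 1) / r
Monthly rate r = 0.065/12 ≈ 0.00541667, n = 120
FV = $250.00 × ((1 + 0.065/12)^120 − 1) / (0.065/12)
FV = $250.00 × 168.403154
FV = $42,100.79

FV = PMT × ((1+r)^n - 1)/r = $42,100.79


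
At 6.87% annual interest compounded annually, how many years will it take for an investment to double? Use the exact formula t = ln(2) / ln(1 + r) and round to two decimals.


Doubling condition: (1 + r)^t = 2
Take ln of both sides: t × ln(1 + r) = ln(2)
t = ln(2) / ln(1 + r)
t = 0.693147 / 0.066443
t = 10.43

t = ln(2) / ln(1 + r) = 10.43 years


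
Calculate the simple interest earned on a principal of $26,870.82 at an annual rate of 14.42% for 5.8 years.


Simple interest formula: I = P × r × t
I = $26,870.82 × 0.1442 × 5.8
I = $22,473.68

I = P × r × t = $22,473.68


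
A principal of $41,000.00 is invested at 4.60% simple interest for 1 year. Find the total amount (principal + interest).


Total amount formula: A = P(1 + rt) = P + P·r·t
Interest: I = P × r × t = $41,000.00 × 0.046 × 1 = $1,886.00
A = P + I = $41,000.00 + $1,886.00 = $42,886.00

A = P + I = P(1 + rt) = $42,886.00


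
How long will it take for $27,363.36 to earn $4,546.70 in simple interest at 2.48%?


Rearrange the simple interest formula for t:
I = P × r × t  ⇒  t = I / (P × r)
t = $4,546.70 / ($27,363.36 × 0.0248)
t = 6.7

t = I/(P×r) = 6.7 years


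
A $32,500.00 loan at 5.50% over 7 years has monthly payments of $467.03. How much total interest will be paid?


Total paid over the life of the loan = PMT × n.
Total paid = $467.03 × 84 = $39,230.52
Total interest = total paid − principal = $39,230.52 − $32,500.00 = $6,730.52

Total interest = (PMT × n) - PV = $6,730.52


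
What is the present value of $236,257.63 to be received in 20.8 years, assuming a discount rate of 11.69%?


Present value formula: PV = FV / (1 + r)^t
PV = $236,257.63 / (1 + 0.1169)^20.8
PV = $236,257.63 / 9.970048
PV = $23,696.74

PV = FV / (1 + r)^t = $23,696.74


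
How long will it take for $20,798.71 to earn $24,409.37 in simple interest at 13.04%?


Rearrange the simple interest formula for t:
I = P × r × t  ⇒  t = I / (P × r)
t = $24,409.37 / ($20,798.71 × 0.1304)
t = 9

t = I/(P×r) = 9 years


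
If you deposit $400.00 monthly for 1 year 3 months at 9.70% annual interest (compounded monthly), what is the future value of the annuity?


Future value of an ordinary annuity: FV = PMT × ((1 + r)^n − 1) / r
Monthly rate r = 0.097/12 ≈ 0.00808333, n = 15
FV = $400.00 × ((1 + 0.097/12)^15 − 1) / (0.097/12)
FV = $400.00 × 15.879214
FV = $6,351.69

FV = PMT × ((1+r)^n - 1)/r = $6,351.69


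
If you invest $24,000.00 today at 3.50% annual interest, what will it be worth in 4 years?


Future value formula: FV = PV × (1 + r)^t
FV = $24,000.00 × (1 + 0.035)^4
FV = $24,000.00 × 1.147523
FV = $27,540.55

FV = PV × (1 + r)^t = $27,540.55


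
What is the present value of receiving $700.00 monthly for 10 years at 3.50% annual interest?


Present value of an ordinary annuity: PV = PMT × (1 − (1 + r)^(−n)) / r
Monthly rate r = 0.035/12 ≈ 0.00291667, n = 120
PV = $700.00 × (1 − (1 + 0.035/12)^(−120)) / (0.035/12)
PV = $700.00 × 101.126685
PV = $70,788.68

PV = PMT × (1-(1+r)^(-n))/r = $70,788.68


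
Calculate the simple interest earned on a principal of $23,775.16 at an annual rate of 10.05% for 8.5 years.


Simple interest formula: I = P × r × t
I = $23,775.16 × 0.1005 × 8.5
I = $20,309.93

I = P × r × t = $20,309.93


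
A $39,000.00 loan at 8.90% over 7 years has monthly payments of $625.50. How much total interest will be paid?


Total paid over the life of the loan = PMT × n.
Total paid = $625.50 × 84 = $52,542.00
Total interest = total paid − principal = $52,542.00 − $39,000.00 = $13,542.00

Total interest = (PMT × n) - PV = $13,542.00


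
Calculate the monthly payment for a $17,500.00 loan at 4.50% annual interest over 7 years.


Loan payment formula: PMT = PV × r / (1 − (1 + r)^(−n))
Monthly rate r = 0.045/12 = 0.00375, n = 84 months
Denominator: 1 − (1 + 0.045/12)^(−84) = 0.269781
PMT = $17,500.00 × (0.045/12) / 0.269781
PMT = $243.25 per month

PMT = PV × r / (1-(1+r)^(-n)) = $243.25/month


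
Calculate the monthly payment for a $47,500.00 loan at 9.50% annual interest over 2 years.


Loan payment formula: PMT = PV × r / (1 − (1 + r)^(−n))
Monthly rate r = 0.095/12 ≈ 0.00791667, n = 24 months
Denominator: 1 − (1 + 0.095/12)^(−24) = 0.172422
PMT = $47,500.00 × (0.095/12) / 0.172422
PMT = $2,180.94 per month

PMT = PV × r / (1-(1+r)^(-n)) = $2,180.94/month


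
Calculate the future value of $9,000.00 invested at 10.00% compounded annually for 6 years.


Compound interest formula: A = P(1 + r/n)^(nt)
A = $9,000.00 × (1 + 0.1/1)^(1 × 6)
Growth factor: (1 + 0.1/1)^6 = 1.771561
A = $9,000.00 × 1.771561
A = $15,944.05

A = P(1 + r/n)^(nt) = $15,944.05


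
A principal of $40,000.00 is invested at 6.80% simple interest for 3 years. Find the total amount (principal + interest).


Total amount formula: A = P(1 + rt) = P + P·r·t
Interest: I = P × r × t = $40,000.00 × 0.068 × 3 = $8,160.00
A = P + I = $40,000.00 + $8,160.00 = $48,160.00

A = P + I = P(1 + rt) = $48,160.00


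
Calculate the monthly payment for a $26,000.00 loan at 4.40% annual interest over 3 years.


Loan payment formula: PMT = PV × r / (1 − (1 + r)^(−n))
Monthly rate r = 0.044/12 ≈ 0.00366667, n = 36 months
Denominator: 1 − (1 + 0.044/12)^(−36) = 0.123447
PMT = $26,000.00 × (0.044/12) / 0.123447
PMT = $772.26 per month

PMT = PV × r / (1-(1+r)^(-n)) = $772.26/month


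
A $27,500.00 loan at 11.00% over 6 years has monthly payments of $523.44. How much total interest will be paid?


Total paid over the life of the loan = PMT × n.
Total paid = $523.44 × 72 = $37,687.68
Total interest = total paid − principal = $37,687.68 − $27,500.00 = $10,187.68

Total interest = (PMT × n) - PV = $10,187.68


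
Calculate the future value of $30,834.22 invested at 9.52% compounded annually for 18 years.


Compound interest formula: A = P(1 + r/n)^(nt)
A = $30,834.22 × (1 + 0.0952/1)^(1 × 18)
Growth factor: (1 + 0.0952/1)^18 = 5.139038
A = $30,834.22 × 5.139038
A = $158,458.23

A = P(1 + r/n)^(nt) = $158,458.23


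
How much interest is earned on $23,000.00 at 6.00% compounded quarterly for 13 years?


Compound interest earned = final amount − principal.
A = P(1 + r/n)^(nt) = $23,000.00 × (1 + 0.06/4)^(4 × 13) = $49,884.09
Interest = A − P = $49,884.09 − $23,000.00 = $26,884.09

Interest = A - P = $26,884.09


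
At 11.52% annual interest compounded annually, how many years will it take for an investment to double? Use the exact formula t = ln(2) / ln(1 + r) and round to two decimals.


Doubling condition: (1 + r)^t = 2
Take ln of both sides: t × ln(1 + r) = ln(2)
t = ln(2) / ln(1 + r)
t = 0.693147 / 0.109034
t = 6.36

t = ln(2) / ln(1 + r) = 6.36 years


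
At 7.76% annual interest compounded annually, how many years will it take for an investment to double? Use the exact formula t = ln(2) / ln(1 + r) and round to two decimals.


Doubling condition: (1 + r)^t = 2
Take ln of both sides: t × ln(1 + r) = ln(2)
t = ln(2) / ln(1 + r)
t = 0.693147 / 0.074736
t = 9.27

t = ln(2) / ln(1 + r) = 9.27 years


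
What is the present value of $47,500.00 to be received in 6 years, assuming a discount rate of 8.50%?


Present value formula: PV = FV / (1 + r)^t
PV = $47,500.00 / (1 + 0.085)^6
PV = $47,500.00 / 1.6314675
PV = $29,114.89

PV = FV / (1 + r)^t = $29,114.89


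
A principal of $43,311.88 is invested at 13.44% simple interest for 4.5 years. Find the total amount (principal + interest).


Total amount formula: A = P(1 + rt) = P + P·r·t
Interest: I = P × r × t = $43,311.88 × 0.1344 × 4.5 = $26,195.03
A = P + I = $43,311.88 + $26,195.03 = $69,506.91

A = P + I = P(1 + rt) = $69,506.91


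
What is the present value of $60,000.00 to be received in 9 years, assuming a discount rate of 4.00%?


Present value formula: PV = FV / (1 + r)^t
PV = $60,000.00 / (1 + 0.04)^9
PV = $60,000.00 / 1.423312
PV = $42,155.20

PV = FV / (1 + r)^t = $42,155.20


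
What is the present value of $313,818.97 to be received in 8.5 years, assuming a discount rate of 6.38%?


Present value formula: PV = FV / (1 + r)^t
PV = $313,818.97 / (1 + 0.0638)^8.5
PV = $313,818.97 / 1.6916475
PV = $185,510.85

PV = FV / (1 + r)^t = $185,510.85


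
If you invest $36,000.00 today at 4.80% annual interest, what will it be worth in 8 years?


Future value formula: FV = PV × (1 + r)^t
FV = $36,000.00 × (1 + 0.048)^8
FV = $36,000.00 × 1.4550914
FV = $52,383.29

FV = PV × (1 + r)^t = $52,383.29


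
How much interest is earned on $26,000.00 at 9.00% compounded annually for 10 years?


Compound interest earned = final amount − principal.
A = P(1 + r/n)^(nt) = $26,000.00 × (1 + 0.09/1)^(1 × 10) = $61,551.46
Interest = A − P = $61,551.46 − $26,000.00 = $35,551.46

Interest = A - P = $35,551.46


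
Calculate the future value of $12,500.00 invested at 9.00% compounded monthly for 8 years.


Compound interest formula: A = P(1 + r/n)^(nt)
A = $12,500.00 × (1 + 0.09/12)^(12 × 8)
Growth factor: (1 + 0.09/12)^96 = 2.04892123
A = $12,500.00 × 2.04892123
A = $25,611.52

A = P(1 + r/n)^(nt) = $25,611.52


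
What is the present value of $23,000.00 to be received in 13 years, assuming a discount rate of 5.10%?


Present value formula: PV = FV / (1 + r)^t
PV = $23,000.00 / (1 + 0.051)^13
PV = $23,000.00 / 1.909129
PV = $12,047.38

PV = FV / (1 + r)^t = $12,047.38


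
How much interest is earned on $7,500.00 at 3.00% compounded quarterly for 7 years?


Compound interest earned = final amount − principal.
A = P(1 + r/n)^(nt) = $7,500.00 × (1 + 0.03/4)^(4 × 7) = $9,245.34
Interest = A − P = $9,245.34 − $7,500.00 = $1,745.34

Interest = A - P = $1,745.34


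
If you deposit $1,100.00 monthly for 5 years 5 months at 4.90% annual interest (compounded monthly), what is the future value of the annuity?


Future value of an ordinary annuity: FV = PMT × ((1 + r)^n − 1) / r
Monthly rate r = 0.049/12 ≈ 0.00408333, n = 65
FV = $1,100.00 × ((1 + 0.049/12)^65 − 1) / (0.049/12)
FV = $1,100.00 × 74.270126
FV = $81,697.14

FV = PMT × ((1+r)^n - 1)/r = $81,697.14


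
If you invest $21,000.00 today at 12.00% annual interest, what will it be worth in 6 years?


Future value formula: FV = PV × (1 + r)^t
FV = $21,000.00 × (1 + 0.12)^6
FV = $21,000.00 × 1.973823
FV = $41,450.28

FV = PV × (1 + r)^t = $41,450.28


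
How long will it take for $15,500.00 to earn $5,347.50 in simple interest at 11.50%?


Rearrange the simple interest formula for t:
I = P × r × t  ⇒  t = I / (P × r)
t = $5,347.50 / ($15,500.00 × 0.115)
t = 3

t = I/(P×r) = 3 years


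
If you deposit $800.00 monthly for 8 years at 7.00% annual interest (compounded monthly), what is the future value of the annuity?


Future value of an ordinary annuity: FV = PMT × ((1 + r)^n − 1) / r
Monthly rate r = 0.07/12 ≈ 0.00583333, n = 96
FV = $800.00 × ((1 + 0.07/12)^96 − 1) / (0.07/12)
FV = $800.00 × 128.198821
FV = $102,559.06

FV = PMT × ((1+r)^n - 1)/r = $102,559.06


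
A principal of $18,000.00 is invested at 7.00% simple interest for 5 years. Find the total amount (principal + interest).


Total amount formula: A = P(1 + rt) = P + P·r·t
Interest: I = P × r × t = $18,000.00 × 0.07 × 5 = $6,300.00
A = P + I = $18,000.00 + $6,300.00 = $24,300.00

A = P + I = P(1 + rt) = $24,300.00


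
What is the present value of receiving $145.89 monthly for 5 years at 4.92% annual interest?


Present value of an ordinary annuity: PV = PMT × (1 − (1 + r)^(−n)) / r
Monthly rate r = 0.0492/12 = 0.0041, n = 60
PV = $145.89 × (1 − (1 + 0.0492/12)^(−60)) / (0.0492/12)
PV = $145.89 × 53.093763
PV = $7,745.85

PV = PMT × (1-(1+r)^(-n))/r = $7,745.85


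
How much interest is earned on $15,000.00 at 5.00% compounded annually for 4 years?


Compound interest earned = final amount − principal.
A = P(1 + r/n)^(nt) = $15,000.00 × (1 + 0.05/1)^(1 × 4) = $18,232.59
Interest = A − P = $18,232.59 − $15,000.00 = $3,232.59

Interest = A - P = $3,232.59


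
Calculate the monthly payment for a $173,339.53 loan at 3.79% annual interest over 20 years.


Loan payment formula: PMT = PV × r / (1 − (1 + r)^(−n))
Monthly rate r = 0.0379/12 ≈ 0.00315833, n = 240 months
Denominator: 1 − (1 + 0.0379/12)^(−240) = 0.530837
PMT = $173,339.53 × (0.0379/12) / 0.530837
PMT = $1,031.32 per month

PMT = PV × r / (1-(1+r)^(-n)) = $1,031.32/month


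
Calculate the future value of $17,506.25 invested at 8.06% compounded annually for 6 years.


Compound interest formula: A = P(1 + r/n)^(nt)
A = $17,506.25 × (1 + 0.0806/1)^(1 × 6)
Growth factor: (1 + 0.0806/1)^6 = 1.5921713
A = $17,506.25 × 1.5921713
A = $27,872.95

A = P(1 + r/n)^(nt) = $27,872.95


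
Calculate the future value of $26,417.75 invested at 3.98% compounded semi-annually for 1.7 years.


Compound interest formula: A = P(1 + r/n)^(nt)
A = $26,417.75 × (1 + 0.0398/2)^(2 × 1.7)
Growth factor: (1 + 0.0398/2)^3.4 = 1.069291
A = $26,417.75 × 1.069291
A = $28,248.26

A = P(1 + r/n)^(nt) = $28,248.26


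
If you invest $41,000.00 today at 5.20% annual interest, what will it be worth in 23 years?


Future value formula: FV = PV × (1 + r)^t
FV = $41,000.00 × (1 + 0.052)^23
FV = $41,000.00 × 3.2089431
FV = $131,566.67

FV = PV × (1 + r)^t = $131,566.67


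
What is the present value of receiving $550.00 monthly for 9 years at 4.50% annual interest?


Present value of an ordinary annuity: PV = PMT × (1 − (1 + r)^(−n)) / r
Monthly rate r = 0.045/12 = 0.00375, n = 108
PV = $550.00 × (1 − (1 + 0.045/12)^(−108)) / (0.045/12)
PV = $550.00 × 88.671407
PV = $48,769.27

PV = PMT × (1-(1+r)^(-n))/r = $48,769.27


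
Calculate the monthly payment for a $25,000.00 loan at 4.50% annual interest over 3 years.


Loan payment formula: PMT = PV × r / (1 − (1 + r)^(−n))
Monthly rate r = 0.045/12 = 0.00375, n = 36 months
Denominator: 1 − (1 + 0.045/12)^(−36) = 0.1260635
PMT = $25,000.00 × (0.045/12) / 0.1260635
PMT = $743.67 per month

PMT = PV × r / (1-(1+r)^(-n)) = $743.67/month


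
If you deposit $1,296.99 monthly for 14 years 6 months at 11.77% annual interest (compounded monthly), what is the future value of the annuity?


Future value of an ordinary annuity: FV = PMT × ((1 + r)^n − 1) / r
Monthly rate r = 0.1177/12 ≈ 0.00980833, n = 174
FV = $1,296.99 × ((1 + 0.1177/12)^174 − 1) / (0.1177/12)
FV = $1,296.99 × 455.208718
FV = $590,401.16

FV = PMT × ((1+r)^n - 1)/r = $590,401.16


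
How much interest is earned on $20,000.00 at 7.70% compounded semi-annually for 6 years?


Compound interest earned = final amount − principal.
A = P(1 + r/n)^(nt) = $20,000.00 × (1 + 0.077/2)^(2 × 6) = $31,470.82
Interest = A − P = $31,470.82 − $20,000.00 = $11,470.82

Interest = A - P = $11,470.82


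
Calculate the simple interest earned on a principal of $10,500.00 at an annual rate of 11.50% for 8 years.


Simple interest formula: I = P × r × t
I = $10,500.00 × 0.115 × 8
I = $9,660.00

I = P × r × t = $9,660.00


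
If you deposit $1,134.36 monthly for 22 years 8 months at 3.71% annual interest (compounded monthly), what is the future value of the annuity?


Future value of an ordinary annuity: FV = PMT × ((1 + r)^n − 1) / r
Monthly rate r = 0.0371/12 ≈ 0.00309167, n = 272
FV = $1,134.36 × ((1 + 0.0371/12)^272 − 1) / (0.0371/12)
FV = $1,134.36 × 425.506454
FV = $482,677.50

FV = PMT × ((1+r)^n - 1)/r = $482,677.50


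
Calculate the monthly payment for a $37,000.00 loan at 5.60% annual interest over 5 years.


Loan payment formula: PMT = PV × r / (1 − (1 + r)^(−n))
Monthly rate r = 0.056/12 ≈ 0.00466667, n = 60 months
Denominator: 1 − (1 + 0.056/12)^(−60) = 0.243724
PMT = $37,000.00 × (0.056/12) / 0.243724
PMT = $708.45 per month

PMT = PV × r / (1-(1+r)^(-n)) = $708.45/month


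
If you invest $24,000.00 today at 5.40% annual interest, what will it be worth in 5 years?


Future value formula: FV = PV × (1 + r)^t
FV = $24,000.00 × (1 + 0.054)^5
FV = $24,000.00 × 1.3007776
FV = $31,218.66

FV = PV × (1 + r)^t = $31,218.66


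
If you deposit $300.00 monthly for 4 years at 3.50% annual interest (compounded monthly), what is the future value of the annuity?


Future value of an ordinary annuity: FV = PMT × ((1 + r)^n − 1) / r
Monthly rate r = 0.035/12 ≈ 0.00291667, n = 48
FV = $300.00 × ((1 + 0.035/12)^48 − 1) / (0.035/12)
FV = $300.00 × 51.442091
FV = $15,432.63

FV = PMT × ((1+r)^n - 1)/r = $15,432.63


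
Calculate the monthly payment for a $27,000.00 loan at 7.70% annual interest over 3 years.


Loan payment formula: PMT = PV × r / (1 − (1 + r)^(−n))
Monthly rate r = 0.077/12 ≈ 0.00641667, n = 36 months
Denominator: 1 − (1 + 0.077/12)^(−36) = 0.205675
PMT = $27,000.00 × (0.077/12) / 0.205675
PMT = $842.35 per month

PMT = PV × r / (1-(1+r)^(-n)) = $842.35/month


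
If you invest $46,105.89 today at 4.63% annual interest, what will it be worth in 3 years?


Future value formula: FV = PV × (1 + r)^t
FV = $46,105.89 × (1 + 0.0463)^3
FV = $46,105.89 × 1.1454303
FV = $52,811.08

FV = PV × (1 + r)^t = $52,811.08


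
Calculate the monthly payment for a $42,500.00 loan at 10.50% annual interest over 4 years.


Loan payment formula: PMT = PV × r / (1 − (1 + r)^(−n))
Monthly rate r = 0.105/12 = 0.00875, n = 48 months
Denominator: 1 − (1 + 0.105/12)^(−48) = 0.341752
PMT = $42,500.00 × (0.105/12) / 0.341752
PMT = $1,088.14 per month

PMT = PV × r / (1-(1+r)^(-n)) = $1,088.14/month


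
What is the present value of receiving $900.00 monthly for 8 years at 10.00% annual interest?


Present value of an ordinary annuity: PV = PMT × (1 − (1 + r)^(−n)) / r
Monthly rate r = 0.1/12 ≈ 0.00833333, n = 96
PV = $900.00 × (1 − (1 + 0.1/12)^(−96)) / (0.1/12)
PV = $900.00 × 65.901488
PV = $59,311.34

PV = PMT × (1-(1+r)^(-n))/r = $59,311.34


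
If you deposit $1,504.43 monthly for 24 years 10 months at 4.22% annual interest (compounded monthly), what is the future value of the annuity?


Future value of an ordinary annuity: FV = PMT × ((1 + r)^n − 1) / r
Monthly rate r = 0.0422/12 ≈ 0.00351667, n = 298
FV = $1,504.43 × ((1 + 0.0422/12)^298 − 1) / (0.0422/12)
FV = $1,504.43 × 525.101955
FV = $789,979.13

FV = PMT × ((1+r)^n - 1)/r = $789,979.13


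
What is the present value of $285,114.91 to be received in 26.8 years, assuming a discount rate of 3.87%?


Present value formula: PV = FV / (1 + r)^t
PV = $285,114.91 / (1 + 0.0387)^26.8
PV = $285,114.91 / 2.766531
PV = $103,058.64

PV = FV / (1 + r)^t = $103,058.64


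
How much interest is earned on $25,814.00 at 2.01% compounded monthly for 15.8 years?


Compound interest earned = final amount − principal.
A = P(1 + r/n)^(nt) = $25,814.00 × (1 + 0.0201/12)^(12 × 15.8) = $35,453.83
Interest = A − P = $35,453.83 − $25,814.00 = $9,639.83

Interest = A - P = $9,639.83


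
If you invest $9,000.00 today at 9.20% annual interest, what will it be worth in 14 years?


Future value formula: FV = PV × (1 + r)^t
FV = $9,000.00 × (1 + 0.092)^14
FV = $9,000.00 × 3.428601
FV = $30,857.41

FV = PV × (1 + r)^t = $30,857.41


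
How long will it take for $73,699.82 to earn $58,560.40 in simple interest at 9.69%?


Rearrange the simple interest formula for t:
I = P × r × t  ⇒  t = I / (P × r)
t = $58,560.40 / ($73,699.82 × 0.0969)
t = 8.2

t = I/(P×r) = 8.2 years


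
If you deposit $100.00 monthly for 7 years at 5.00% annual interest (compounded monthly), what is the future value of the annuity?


Future value of an ordinary annuity: FV = PMT × ((1 + r)^n − 1) / r
Monthly rate r = 0.05/12 ≈ 0.00416667, n = 84
FV = $100.00 × ((1 + 0.05/12)^84 − 1) / (0.05/12)
FV = $100.00 × 100.328653
FV = $10,032.87

FV = PMT × ((1+r)^n - 1)/r = $10,032.87


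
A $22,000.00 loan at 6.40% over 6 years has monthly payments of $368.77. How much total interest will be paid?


Total paid over the life of the loan = PMT × n.
Total paid = $368.77 × 72 = $26,551.44
Total interest = total paid − principal = $26,551.44 − $22,000.00 = $4,551.44

Total interest = (PMT × n) - PV = $4,551.44


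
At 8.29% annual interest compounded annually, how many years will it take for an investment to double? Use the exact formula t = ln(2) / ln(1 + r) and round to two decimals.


Doubling condition: (1 + r)^t = 2
Take ln of both sides: t × ln(1 + r) = ln(2)
t = ln(2) / ln(1 + r)
t = 0.693147 / 0.079643
t = 8.70

t = ln(2) / ln(1 + r) = 8.70 years


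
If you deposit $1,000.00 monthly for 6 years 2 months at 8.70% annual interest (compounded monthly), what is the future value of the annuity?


Future value of an ordinary annuity: FV = PMT × ((1 + r)^n − 1) / r
Monthly rate r = 0.087/12 = 0.00725, n = 74
FV = $1,000.00 × ((1 + 0.087/12)^74 − 1) / (0.087/12)
FV = $1,000.00 × 97.476534
FV = $97,476.53

FV = PMT × ((1+r)^n - 1)/r = $97,476.53


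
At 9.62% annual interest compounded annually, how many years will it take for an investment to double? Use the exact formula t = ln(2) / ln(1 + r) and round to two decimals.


Doubling condition: (1 + r)^t = 2
Take ln of both sides: t × ln(1 + r) = ln(2)
t = ln(2) / ln(1 + r)
t = 0.693147 / 0.091850
t = 7.55

t = ln(2) / ln(1 + r) = 7.55 years


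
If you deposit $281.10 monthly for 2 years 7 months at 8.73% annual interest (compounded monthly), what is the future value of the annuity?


Future value of an ordinary annuity: FV = PMT × ((1 + r)^n − 1) / r
Monthly rate r = 0.0873/12 = 0.007275, n = 31
FV = $281.10 × ((1 + 0.0873/12)^31 − 1) / (0.0873/12)
FV = $281.10 × 34.633382
FV = $9,735.44

FV = PMT × ((1+r)^n - 1)/r = $9,735.44


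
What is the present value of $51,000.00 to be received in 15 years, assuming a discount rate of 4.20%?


Present value formula: PV = FV / (1 + r)^t
PV = $51,000.00 / (1 + 0.042)^15
PV = $51,000.00 / 1.853599
PV = $27,514.04

PV = FV / (1 + r)^t = $27,514.04


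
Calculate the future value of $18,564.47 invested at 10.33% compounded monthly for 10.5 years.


Compound interest formula: A = P(1 + r/n)^(nt)
A = $18,564.47 × (1 + 0.1033/12)^(12 × 10.5)
Growth factor: (1 + 0.1033/12)^126 = 2.9447034
A = $18,564.47 × 2.9447034
A = $54,666.86

A = P(1 + r/n)^(nt) = $54,666.86


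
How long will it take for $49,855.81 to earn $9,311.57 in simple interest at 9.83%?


Rearrange the simple interest formula for t:
I = P × r × t  ⇒  t = I / (P × r)
t = $9,311.57 / ($49,855.81 × 0.0983)
t = 1.9

t = I/(P×r) = 1.9 years


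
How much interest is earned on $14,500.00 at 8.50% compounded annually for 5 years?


Compound interest earned = final amount − principal.
A = P(1 + r/n)^(nt) = $14,500.00 × (1 + 0.085/1)^(1 × 5) = $21,803.02
Interest = A − P = $21,803.02 − $14,500.00 = $7,303.02

Interest = A - P = $7,303.02


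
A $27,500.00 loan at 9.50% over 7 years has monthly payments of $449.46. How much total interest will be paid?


Total paid over the life of the loan = PMT × n.
Total paid = $449.46 × 84 = $37,754.64
Total interest = total paid − principal = $37,754.64 − $27,500.00 = $10,254.64

Total interest = (PMT × n) - PV = $10,254.64


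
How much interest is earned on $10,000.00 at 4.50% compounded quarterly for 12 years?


Compound interest earned = final amount − principal.
A = P(1 + r/n)^(nt) = $10,000.00 × (1 + 0.045/4)^(4 × 12) = $17,108.41
Interest = A − P = $17,108.41 − $10,000.00 = $7,108.41

Interest = A - P = $7,108.41


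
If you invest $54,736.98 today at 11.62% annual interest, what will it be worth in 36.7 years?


Future value formula: FV = PV × (1 + r)^t
FV = $54,736.98 × (1 + 0.1162)^36.7
FV = $54,736.98 × 56.5108796
FV = $3,093,234.89

FV = PV × (1 + r)^t = $3,093,234.89


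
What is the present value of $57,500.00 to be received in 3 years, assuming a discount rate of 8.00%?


Present value formula: PV = FV / (1 + r)^t
PV = $57,500.00 / (1 + 0.08)^3
PV = $57,500.00 / 1.259712
PV = $45,645.35

PV = FV / (1 + r)^t = $45,645.35


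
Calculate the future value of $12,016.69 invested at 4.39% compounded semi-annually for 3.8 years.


Compound interest formula: A = P(1 + r/n)^(nt)
A = $12,016.69 × (1 + 0.0439/2)^(2 × 3.8)
Growth factor: (1 + 0.0439/2)^7.6 = 1.179411
A = $12,016.69 × 1.179411
A = $14,172.62

A = P(1 + r/n)^(nt) = $14,172.62


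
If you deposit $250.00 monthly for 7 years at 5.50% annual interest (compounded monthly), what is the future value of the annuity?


Future value of an ordinary annuity: FV = PMT × ((1 + r)^n − 1) / r
Monthly rate r = 0.055/12 ≈ 0.00458333, n = 84
FV = $250.00 × ((1 + 0.055/12)^84 − 1) / (0.055/12)
FV = $250.00 × 102.179391
FV = $25,544.85

FV = PMT × ((1+r)^n - 1)/r = $25,544.85


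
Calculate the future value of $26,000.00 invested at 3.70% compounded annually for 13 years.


Compound interest formula: A = P(1 + r/n)^(nt)
A = $26,000.00 × (1 + 0.037/1)^(1 × 13)
Growth factor: (1 + 0.037/1)^13 = 1.6037026
A = $26,000.00 × 1.6037026
A = $41,696.27

A = P(1 + r/n)^(nt) = $41,696.27


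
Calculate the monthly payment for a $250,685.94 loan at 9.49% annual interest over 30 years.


Loan payment formula: PMT = PV × r / (1 − (1 + r)^(−n))
Monthly rate r = 0.0949/12 ≈ 0.00790833, n = 360 months
Denominator: 1 − (1 + 0.0949/12)^(−360) = 0.941329
PMT = $250,685.94 × (0.0949/12) / 0.941329
PMT = $2,106.07 per month

PMT = PV × r / (1-(1+r)^(-n)) = $2,106.07/month


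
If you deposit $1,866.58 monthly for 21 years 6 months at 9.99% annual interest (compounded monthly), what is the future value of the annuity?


Future value of an ordinary annuity: FV = PMT × ((1 + r)^n − 1) / r
Monthly rate r = 0.0999/12 = 0.008325, n = 258
FV = $1,866.58 × ((1 + 0.0999/12)^258 − 1) / (0.0999/12)
FV = $1,866.58 × 899.770973
FV = $1,679,494.50

FV = PMT × ((1+r)^n - 1)/r = $1,679,494.50


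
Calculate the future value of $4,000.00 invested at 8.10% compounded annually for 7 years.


Compound interest formula: A = P(1 + r/n)^(nt)
A = $4,000.00 × (1 + 0.081/1)^(1 × 7)
Growth factor: (1 + 0.081/1)^7 = 1.724963
A = $4,000.00 × 1.724963
A = $6,899.85

A = P(1 + r/n)^(nt) = $6,899.85


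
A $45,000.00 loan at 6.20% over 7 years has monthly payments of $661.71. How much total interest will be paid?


Total paid over the life of the loan = PMT × n.
Total paid = $661.71 × 84 = $55,583.64
Total interest = total paid − principal = $55,583.64 − $45,000.00 = $10,583.64

Total interest = (PMT × n) - PV = $10,583.64


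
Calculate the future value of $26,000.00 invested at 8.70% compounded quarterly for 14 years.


Compound interest formula: A = P(1 + r/n)^(nt)
A = $26,000.00 × (1 + 0.087/4)^(4 × 14)
Growth factor: (1 + 0.087/4)^56 = 3.3365697
A = $26,000.00 × 3.3365697
A = $86,750.81

A = P(1 + r/n)^(nt) = $86,750.81


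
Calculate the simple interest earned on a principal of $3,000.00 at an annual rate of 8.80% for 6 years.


Simple interest formula: I = P × r × t
I = $3,000.00 × 0.088 × 6
I = $1,584.00

I = P × r × t = $1,584.00


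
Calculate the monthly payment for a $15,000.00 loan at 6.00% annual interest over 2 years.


Loan payment formula: PMT = PV × r / (1 − (1 + r)^(−n))
Monthly rate r = 0.06/12 = 0.005, n = 24 months
Denominator: 1 − (1 + 0.06/12)^(−24) = 0.112814
PMT = $15,000.00 × (0.06/12) / 0.112814
PMT = $664.81 per month

PMT = PV × r / (1-(1+r)^(-n)) = $664.81/month


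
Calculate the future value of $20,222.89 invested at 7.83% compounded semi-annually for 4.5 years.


Compound interest formula: A = P(1 + r/n)^(nt)
A = $20,222.89 × (1 + 0.0783/2)^(2 × 4.5)
Growth factor: (1 + 0.0783/2)^9 = 1.412876
A = $20,222.89 × 1.412876
A = $28,572.44

A = P(1 + r/n)^(nt) = $28,572.44


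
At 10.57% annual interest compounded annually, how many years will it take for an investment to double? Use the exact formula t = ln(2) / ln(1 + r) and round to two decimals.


Doubling condition: (1 + r)^t = 2
Take ln of both sides: t × ln(1 + r) = ln(2)
t = ln(2) / ln(1 + r)
t = 0.693147 / 0.100479
t = 6.90

t = ln(2) / ln(1 + r) = 6.90 years


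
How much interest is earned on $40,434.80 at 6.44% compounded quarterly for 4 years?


Compound interest earned = final amount − principal.
A = P(1 + r/n)^(nt) = $40,434.80 × (1 + 0.0644/4)^(4 × 4) = $52,208.18
Interest = A − P = $52,208.18 − $40,434.80 = $11,773.38

Interest = A - P = $11,773.38


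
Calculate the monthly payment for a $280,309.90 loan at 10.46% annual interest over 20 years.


Loan payment formula: PMT = PV × r / (1 − (1 + r)^(−n))
Monthly rate r = 0.1046/12 ≈ 0.00871667, n = 240 months
Denominator: 1 − (1 + 0.1046/12)^(−240) = 0.875436
PMT = $280,309.90 × (0.1046/12) / 0.875436
PMT = $2,791.03 per month

PMT = PV × r / (1-(1+r)^(-n)) = $2,791.03/month


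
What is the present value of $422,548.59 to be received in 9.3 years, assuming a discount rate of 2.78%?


Present value formula: PV = FV / (1 + r)^t
PV = $422,548.59 / (1 + 0.0278)^9.3
PV = $422,548.59 / 1.2904765
PV = $327,436.10

PV = FV / (1 + r)^t = $327,436.10


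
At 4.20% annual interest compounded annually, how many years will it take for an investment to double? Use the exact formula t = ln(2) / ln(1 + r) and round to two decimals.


Doubling condition: (1 + r)^t = 2
Take ln of both sides: t × ln(1 + r) = ln(2)
t = ln(2) / ln(1 + r)
t = 0.693147 / 0.041142
t = 16.85

t = ln(2) / ln(1 + r) = 16.85 years


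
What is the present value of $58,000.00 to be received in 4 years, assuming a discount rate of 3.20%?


Present value formula: PV = FV / (1 + r)^t
PV = $58,000.00 / (1 + 0.032)^4
PV = $58,000.00 / 1.1342761
PV = $51,133.93

PV = FV / (1 + r)^t = $51,133.93


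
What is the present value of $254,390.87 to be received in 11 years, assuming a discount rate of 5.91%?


Present value formula: PV = FV / (1 + r)^t
PV = $254,390.87 / (1 + 0.0591)^11
PV = $254,390.87 / 1.8806442
PV = $135,267.94

PV = FV / (1 + r)^t = $135,267.94


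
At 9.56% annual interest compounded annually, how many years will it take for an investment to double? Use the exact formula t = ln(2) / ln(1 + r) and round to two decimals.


Doubling condition: (1 + r)^t = 2
Take ln of both sides: t × ln(1 + r) = ln(2)
t = ln(2) / ln(1 + r)
t = 0.693147 / 0.091302
t = 7.59

t = ln(2) / ln(1 + r) = 7.59 years


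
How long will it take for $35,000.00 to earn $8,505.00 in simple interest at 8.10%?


Rearrange the simple interest formula for t:
I = P × r × t  ⇒  t = I / (P × r)
t = $8,505.00 / ($35,000.00 × 0.081)
t = 3

t = I/(P×r) = 3 years


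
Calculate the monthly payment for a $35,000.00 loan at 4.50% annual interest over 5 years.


Loan payment formula: PMT = PV × r / (1 − (1 + r)^(−n))
Monthly rate r = 0.045/12 = 0.00375, n = 60 months
Denominator: 1 − (1 + 0.045/12)^(−60) = 0.2011477
PMT = $35,000.00 × (0.045/12) / 0.2011477
PMT = $652.51 per month

PMT = PV × r / (1-(1+r)^(-n)) = $652.51/month


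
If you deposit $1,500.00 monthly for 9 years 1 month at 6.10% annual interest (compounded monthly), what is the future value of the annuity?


Future value of an ordinary annuity: FV = PMT × ((1 + r)^n − 1) / r
Monthly rate r = 0.061/12 ≈ 0.00508333, n = 109
FV = $1,500.00 × ((1 + 0.061/12)^109 − 1) / (0.061/12)
FV = $1,500.00 × 145.161444
FV = $217,742.17

FV = PMT × ((1+r)^n - 1)/r = $217,742.17


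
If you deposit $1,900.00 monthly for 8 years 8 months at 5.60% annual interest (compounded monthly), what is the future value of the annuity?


Future value of an ordinary annuity: FV = PMT × ((1 + r)^n − 1) / r
Monthly rate r = 0.056/12 ≈ 0.00466667, n = 104
FV = $1,900.00 × ((1 + 0.056/12)^104 − 1) / (0.056/12)
FV = $1,900.00 × 133.474999
FV = $253,602.50

FV = PMT × ((1+r)^n - 1)/r = $253,602.50


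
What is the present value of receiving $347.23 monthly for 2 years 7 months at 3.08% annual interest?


Present value of an ordinary annuity: PV = PMT × (1 − (1 + r)^(−n)) / r
Monthly rate r = 0.0308/12 ≈ 0.00256667, n = 31
PV = $347.23 × (1 − (1 + 0.0308/12)^(−31)) / (0.0308/12)
PV = $347.23 × 29.762106
PV = $10,334.30

PV = PMT × (1-(1+r)^(-n))/r = $10,334.30
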